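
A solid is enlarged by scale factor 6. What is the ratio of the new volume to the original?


Linear scale factor k = 6
Rule: under a linear scaling by k, volumes scale by k^3.
k^3 = 6 * 6 * 6
k^3 = 36 * 6
k^3 = 216
Volume scales by a factor of 216.
216 (dimensionless)


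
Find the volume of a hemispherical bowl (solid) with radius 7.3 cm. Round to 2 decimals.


Shape: hemisphere (half of a sphere)
Radius r = 7.3 cm
Formula: V = (1/2) * (4/3) * pi * r^3 = (2/3) * pi * r^3
r^3 = 389.017
(2/3) * 389.017 = 259.344667
V = 259.344667 * pi
V = 814.76
814.76 cm^3


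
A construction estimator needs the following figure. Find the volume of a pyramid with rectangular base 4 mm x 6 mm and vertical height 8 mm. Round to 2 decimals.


Shape: rectangular pyramid
Base: 4 mm x 6 mm, Height h = 8 mm
Formula: V = (1/3) * base_area * h
base_area = 4 * 6 = 24
base_area * h = 24 * 8 = 192
V = 192 / 3
V = 64
64 mm^3


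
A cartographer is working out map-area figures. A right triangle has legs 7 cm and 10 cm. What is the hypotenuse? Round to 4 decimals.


Shape: right triangle
Legs a = 7 cm, b = 10 cm
Formula: c = sqrt(a^2 + b^2)
a^2 = 49, b^2 = 100
a^2 + b^2 = 149
c = sqrt(149)
c = 12.2066
12.2066 cm


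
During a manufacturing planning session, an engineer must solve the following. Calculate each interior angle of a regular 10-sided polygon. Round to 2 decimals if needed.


Shape: regular decagon (10 sides)
Formula: interior angle = (n - 2) * 180 / n
(n - 2) = 8
(n - 2) * 180 = 1440
angle = 1440 / 10
angle = 144
144 degrees


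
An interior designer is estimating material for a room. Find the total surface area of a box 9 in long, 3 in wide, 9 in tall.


Shape: rectangular prism
l = 9 in, w = 3 in, h = 9 in
Formula: SA = 2(lw + lh + wh)
lw = 27, lh = 81, wh = 27
lw + lh + wh = 135
SA = 2 * 135
SA = 270
270 in^2


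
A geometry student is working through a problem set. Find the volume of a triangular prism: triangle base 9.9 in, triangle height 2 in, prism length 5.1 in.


Shape: triangular prism
Triangle base = 9.9 in, triangle height = 2 in, prism length L = 5.1 in
Formula: V = (1/2 * b * h_tri) * L
Cross-section area = 0.5 * 9.9 * 2 = 9.9
V = 9.9 * 5.1
V = 50.49
50.49 in^3


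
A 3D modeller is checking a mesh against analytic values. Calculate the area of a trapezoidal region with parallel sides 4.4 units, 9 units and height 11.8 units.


Shape: trapezoid
Parallel sides a = 4.4 units, b = 9 units; Height h = 11.8 units
Formula: A = (a + b) * h / 2
a + b = 4.4 + 9 = 13.4
A = 13.4 * 11.8 / 2
A = 158.12 / 2
A = 79.06
79.06 units^2


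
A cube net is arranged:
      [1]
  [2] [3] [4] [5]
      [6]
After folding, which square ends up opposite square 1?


Net: cross layout. Take square 3 as the base (bottom).
Fold the four squares in the horizontal row up around 3: 2 -> left, 4 -> right, 5 wraps to the top.
Fold 1 and 6 up from 3: 1 -> back, 6 -> front.
Opposite pairs are therefore: (1, 6), (2, 4), (3, 5).
Face 1 is opposite face 6.
face 6


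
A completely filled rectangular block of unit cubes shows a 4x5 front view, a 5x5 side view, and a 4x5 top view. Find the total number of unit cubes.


Orthographic views of a solid rectangular block:
Front view 4 x 5 -> length = 4, height = 5
Side view 5 x 5 -> width = 5, height = 5 (consistent)
Top view 4 x 5 -> confirms length = 4, width = 5
The block is 4 x 5 x 5.
Total unit cubes = 4 * 5 * 5 = 100
100 unit cubes


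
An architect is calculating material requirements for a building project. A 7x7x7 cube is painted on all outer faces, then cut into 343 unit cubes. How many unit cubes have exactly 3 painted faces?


Large cube: 7 x 7 x 7, cut into unit cubes.
Cubes with 3 painted faces are at the corners. A cube always has 8 corners.
Count = 8
8 unit cubes


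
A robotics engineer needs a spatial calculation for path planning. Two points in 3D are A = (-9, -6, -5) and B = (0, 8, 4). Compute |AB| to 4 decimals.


3D distance between two points
P1 = (-9, -6, -5), P2 = (0, 8, 4)
Formula: d = sqrt((x2-x1)^2 + (y2-y1)^2 + (z2-z1)^2)
dx = 0 - -9 = 9
dy = 8 - -6 = 14
dz = 4 - -5 = 9
dx^2 + dy^2 + dz^2 = 81 + 196 + 81 = 358
d = sqrt(358)
d = 18.9209
18.9209 units


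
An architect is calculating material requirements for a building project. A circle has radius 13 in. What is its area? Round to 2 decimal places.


Shape: circle
Radius r = 13 in
Formula: A = pi * r^2
r^2 = 13^2 = 169
A = pi * 169
A = 530.93
530.93 in^2


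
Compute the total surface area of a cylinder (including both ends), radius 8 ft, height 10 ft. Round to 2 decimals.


Shape: closed cylinder
Radius r = 8 ft, Height h = 10 ft
Formula: SA = 2*pi*r^2 + 2*pi*r*h = 2*pi*r*(r + h)
r + h = 18
2 * r * (r + h) = 2 * 8 * 18 = 288
SA = 288 * pi
SA = 904.78
904.78 ft^2


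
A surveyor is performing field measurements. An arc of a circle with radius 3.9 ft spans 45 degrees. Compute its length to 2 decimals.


Shape: circular arc
Radius r = 3.9 ft, Angle = 45 degrees
Formula: L = (angle/360) * 2 * pi * r
2 * pi * r = 7.8 * pi
L = (45/360) * 7.8 * pi
L = 0.975 * pi
L = 3.06
3.06 ft


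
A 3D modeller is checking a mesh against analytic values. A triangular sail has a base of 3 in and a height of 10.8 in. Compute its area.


Shape: triangle
Base b = 3 in, Height h = 10.8 in
Formula: A = (1/2) * b * h
A = 0.5 * 3 * 10.8
A = 0.5 * 32.4
A = 16.2
16.2 in^2


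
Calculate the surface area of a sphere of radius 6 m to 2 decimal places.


Shape: sphere
Radius r = 6 m
Formula: SA = 4 * pi * r^2
r^2 = 36
SA = 4 * pi * 36
SA = 144 * pi
SA = 452.39
452.39 m^2


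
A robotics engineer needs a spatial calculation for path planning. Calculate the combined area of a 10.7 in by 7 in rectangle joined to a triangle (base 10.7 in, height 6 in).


Composite shape: rectangle + triangle
Rectangle area = 10.7 * 7 = 74.9
Triangle area = 0.5 * 10.7 * 6 = 32.1
Total = 74.9 + 32.1
Total = 107
107 in^2


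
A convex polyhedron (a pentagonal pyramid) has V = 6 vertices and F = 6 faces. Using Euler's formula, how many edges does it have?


Polyhedron: pentagonal pyramid
Euler's formula for convex polyhedra: V - E + F = 2
Given: V = 6 vertices and F = 6 faces
Solve for E:
E = V + F - 2 = 6 + 6 - 2 = 10
10 edges


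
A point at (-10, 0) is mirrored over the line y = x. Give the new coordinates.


Transformation: reflection
Original point: (-10, 0)
Rule for reflection over y = x: (x, y) -> (y, x)
Apply: (-10, 0) -> (0, -10)
(0, -10)


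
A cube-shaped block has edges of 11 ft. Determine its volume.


Shape: cube
Side s = 11 ft
Formula: V = s^3
V = 11 * 11 * 11
V = 121 * 11
V = 1331
1331 ft^3


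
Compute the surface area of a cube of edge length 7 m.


Shape: cube
Side s = 7 m
A cube has 6 square faces.
Formula: SA = 6 * s^2
s^2 = 49
SA = 6 * 49
SA = 294
294 m^2


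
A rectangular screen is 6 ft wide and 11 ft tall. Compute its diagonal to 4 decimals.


Shape: rectangle (diagonal via Pythagoras)
Sides: 6 ft and 11 ft
Formula: d = sqrt(l^2 + w^2)
l^2 = 36, w^2 = 121
l^2 + w^2 = 157
d = sqrt(157)
d = 12.53
12.53 ft


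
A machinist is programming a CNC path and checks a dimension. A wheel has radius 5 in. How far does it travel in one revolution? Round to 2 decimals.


Shape: circle
Radius r = 5 in
Formula: C = 2 * pi * r
C = 2 * pi * 5
C = 10 * pi
C = 31.42
31.42 in


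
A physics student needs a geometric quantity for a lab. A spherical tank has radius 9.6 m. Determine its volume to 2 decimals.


Shape: sphere
Radius r = 9.6 m
Formula: V = (4/3) * pi * r^3
r^3 = 884.736
(4/3) * 884.736 = 1179.648
V = 1179.648 * pi
V = 3705.97
3705.97 m^3


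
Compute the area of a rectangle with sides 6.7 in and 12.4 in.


Shape: rectangle
Length l = 6.7 in, Width w = 12.4 in
Formula: A = l * w
A = 6.7 * 12.4
A = 83.08
83.08 in^2


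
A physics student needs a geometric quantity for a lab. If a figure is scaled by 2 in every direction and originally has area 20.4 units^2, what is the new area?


Linear scale factor k = 2
Original area = 20.4 units^2
Rule: under a linear scaling by k, areas scale by k^2.
k^2 = 2^2 = 4
New area = 20.4 * 4
New area = 81.6
81.6 units^2


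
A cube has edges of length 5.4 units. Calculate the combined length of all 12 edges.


Shape: cube
Side s = 5.4 units
A cube has 12 edges, all equal.
Formula: total edge length = 12 * s
Total = 12 * 5.4
Total = 64.8
64.8 units


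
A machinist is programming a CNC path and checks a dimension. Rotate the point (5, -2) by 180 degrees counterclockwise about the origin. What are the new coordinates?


Transformation: rotation about the origin
Original point: (5, -2)
Rule for 180 deg: (x, y) -> (-x, -y)
Apply: (5, -2) -> (-5, 2)
(-5, 2)


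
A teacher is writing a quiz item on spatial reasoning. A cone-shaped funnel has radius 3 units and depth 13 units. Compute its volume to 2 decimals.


Shape: cone
Radius r = 3 units, Height h = 13 units
Formula: V = (1/3) * pi * r^2 * h
r^2 = 9
pi * r^2 * h = pi * 9 * 13 = 117 * pi
V = 117 * pi / 3
V = 122.52
122.52 units^3


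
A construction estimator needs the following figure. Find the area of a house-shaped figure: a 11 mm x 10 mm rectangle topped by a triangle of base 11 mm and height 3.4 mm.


Composite shape: rectangle + triangle
Rectangle area = 11 * 10 = 110
Triangle area = 0.5 * 11 * 3.4 = 18.7
Total = 110 + 18.7
Total = 128.7
128.7 mm^2


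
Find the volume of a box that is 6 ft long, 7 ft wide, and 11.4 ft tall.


Shape: rectangular prism
l = 6 ft, w = 7 ft, h = 11.4 ft
Formula: V = l * w * h
V = 6 * 7 * 11.4
V = 42 * 11.4
V = 478.8
478.8 ft^3


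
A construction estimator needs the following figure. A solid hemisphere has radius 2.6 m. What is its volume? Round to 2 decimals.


Shape: hemisphere (half of a sphere)
Radius r = 2.6 m
Formula: V = (1/2) * (4/3) * pi * r^3 = (2/3) * pi * r^3
r^3 = 17.576
(2/3) * 17.576 = 11.717333
V = 11.717333 * pi
V = 36.81
36.81 m^3


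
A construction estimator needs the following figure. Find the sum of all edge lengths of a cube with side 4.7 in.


Shape: cube
Side s = 4.7 in
A cube has 12 edges, all equal.
Formula: total edge length = 12 * s
Total = 12 * 4.7
Total = 56.4
56.4 in


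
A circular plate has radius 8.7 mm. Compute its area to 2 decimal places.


Shape: circle
Radius r = 8.7 mm
Formula: A = pi * r^2
r^2 = 8.7^2 = 75.69
A = pi * 75.69
A = 237.79
237.79 mm^2


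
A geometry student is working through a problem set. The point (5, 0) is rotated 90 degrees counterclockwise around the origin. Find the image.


Transformation: rotation about the origin
Original point: (5, 0)
Rule for 90 deg counterclockwise: (x, y) -> (-y, x)
Apply: (5, 0) -> (0, 5)
(0, 5)


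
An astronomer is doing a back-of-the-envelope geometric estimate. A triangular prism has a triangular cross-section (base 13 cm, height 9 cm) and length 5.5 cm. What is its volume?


Shape: triangular prism
Triangle base = 13 cm, triangle height = 9 cm, prism length L = 5.5 cm
Formula: V = (1/2 * b * h_tri) * L
Cross-section area = 0.5 * 13 * 9 = 58.5
V = 58.5 * 5.5
V = 321.75
321.75 cm^3


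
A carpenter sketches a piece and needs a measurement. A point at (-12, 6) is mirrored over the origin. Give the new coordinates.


Transformation: reflection
Original point: (-12, 6)
Rule for reflection through the origin: (x, y) -> (-x, -y)
Apply: (-12, 6) -> (12, -6)
(12, -6)


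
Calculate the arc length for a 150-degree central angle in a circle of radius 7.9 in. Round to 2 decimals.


Shape: circular arc
Radius r = 7.9 in, Angle = 150 degrees
Formula: L = (angle/360) * 2 * pi * r
2 * pi * r = 15.8 * pi
L = (150/360) * 15.8 * pi
L = 6.583333 * pi
L = 20.68
20.68 in


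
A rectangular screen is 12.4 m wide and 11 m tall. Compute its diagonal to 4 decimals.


Shape: rectangle (diagonal via Pythagoras)
Sides: 12.4 m and 11 m
Formula: d = sqrt(l^2 + w^2)
l^2 = 153.76, w^2 = 121
l^2 + w^2 = 274.76
d = sqrt(274.76)
d = 16.5759
16.5759 m


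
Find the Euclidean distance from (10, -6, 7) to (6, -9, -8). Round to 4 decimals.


3D distance between two points
P1 = (10, -6, 7), P2 = (6, -9, -8)
Formula: d = sqrt((x2-x1)^2 + (y2-y1)^2 + (z2-z1)^2)
dx = 6 - 10 = -4
dy = -9 - -6 = -3
dz = -8 - 7 = -15
dx^2 + dy^2 + dz^2 = 16 + 9 + 225 = 250
d = sqrt(250)
d = 15.8114
15.8114 units


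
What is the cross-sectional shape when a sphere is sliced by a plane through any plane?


Solid: sphere
Cutting plane: through any plane
Visualize the intersection of the plane with the solid's surface.
The boundary of the cut region is a circle.
circle


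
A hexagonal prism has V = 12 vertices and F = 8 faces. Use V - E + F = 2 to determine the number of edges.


Polyhedron: hexagonal prism
Euler's formula for convex polyhedra: V - E + F = 2
Given: V = 12 vertices and F = 8 faces
Solve for E:
E = V + F - 2 = 12 + 8 - 2 = 18
18 edges


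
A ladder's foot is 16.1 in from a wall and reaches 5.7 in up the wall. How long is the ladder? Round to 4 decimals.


Shape: right triangle
Legs a = 16.1 in, b = 5.7 in
Formula: c = sqrt(a^2 + b^2)
a^2 = 259.21, b^2 = 32.49
a^2 + b^2 = 291.7
c = sqrt(291.7)
c = 17.0792
17.0792 in


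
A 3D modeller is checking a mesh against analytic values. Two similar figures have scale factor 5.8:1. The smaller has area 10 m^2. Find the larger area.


Linear scale factor k = 5.8
Original area = 10 m^2
Rule: under a linear scaling by k, areas scale by k^2.
k^2 = 5.8^2 = 33.64
New area = 10 * 33.64
New area = 336.4
336.4 m^2


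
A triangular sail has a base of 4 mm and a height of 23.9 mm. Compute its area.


Shape: triangle
Base b = 4 mm, Height h = 23.9 mm
Formula: A = (1/2) * b * h
A = 0.5 * 4 * 23.9
A = 0.5 * 95.6
A = 47.8
47.8 mm^2


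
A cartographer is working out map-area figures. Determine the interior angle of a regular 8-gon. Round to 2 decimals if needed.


Shape: regular octagon (8 sides)
Formula: interior angle = (n - 2) * 180 / n
(n - 2) = 6
(n - 2) * 180 = 1080
angle = 1080 / 8
angle = 135
135 degrees


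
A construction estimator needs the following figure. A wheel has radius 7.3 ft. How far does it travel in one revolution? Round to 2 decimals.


Shape: circle
Radius r = 7.3 ft
Formula: C = 2 * pi * r
C = 2 * pi * 7.3
C = 14.6 * pi
C = 45.87
45.87 ft


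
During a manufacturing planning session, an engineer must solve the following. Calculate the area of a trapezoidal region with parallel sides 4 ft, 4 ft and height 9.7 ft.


Shape: trapezoid
Parallel sides a = 4 ft, b = 4 ft; Height h = 9.7 ft
Formula: A = (a + b) * h / 2
a + b = 4 + 4 = 8
A = 8 * 9.7 / 2
A = 77.6 / 2
A = 38.8
38.8 ft^2


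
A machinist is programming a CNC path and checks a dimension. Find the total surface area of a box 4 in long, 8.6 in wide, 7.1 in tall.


Shape: rectangular prism
l = 4 in, w = 8.6 in, h = 7.1 in
Formula: SA = 2(lw + lh + wh)
lw = 34.4, lh = 28.4, wh = 61.06
lw + lh + wh = 123.86
SA = 2 * 123.86
SA = 247.72
247.72 in^2


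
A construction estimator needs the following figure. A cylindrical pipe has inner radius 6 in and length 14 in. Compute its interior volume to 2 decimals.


Shape: cylinder
Radius r = 6 in, Height h = 14 in
Formula: V = pi * r^2 * h
r^2 = 36
V = pi * 36 * 14
V = 504 * pi
V = 1583.36
1583.36 in^3


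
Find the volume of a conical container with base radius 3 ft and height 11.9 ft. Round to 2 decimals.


Shape: cone
Radius r = 3 ft, Height h = 11.9 ft
Formula: V = (1/3) * pi * r^2 * h
r^2 = 9
pi * r^2 * h = pi * 9 * 11.9 = 107.1 * pi
V = 107.1 * pi / 3
V = 112.15
112.15 ft^3


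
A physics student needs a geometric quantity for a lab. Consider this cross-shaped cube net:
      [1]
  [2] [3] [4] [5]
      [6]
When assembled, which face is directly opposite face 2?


Net: cross layout. Take square 3 as the base (bottom).
Fold the four squares in the horizontal row up around 3: 2 -> left, 4 -> right, 5 wraps to the top.
Fold 1 and 6 up from 3: 1 -> back, 6 -> front.
Opposite pairs are therefore: (1, 6), (2, 4), (3, 5).
Face 2 is opposite face 4.
face 4


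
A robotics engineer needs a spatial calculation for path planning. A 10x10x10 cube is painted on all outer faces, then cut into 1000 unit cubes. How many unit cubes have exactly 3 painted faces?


Large cube: 10 x 10 x 10, cut into unit cubes.
Cubes with 3 painted faces are at the corners. A cube always has 8 corners.
Count = 8
8 unit cubes


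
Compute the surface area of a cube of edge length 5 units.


Shape: cube
Side s = 5 units
A cube has 6 square faces.
Formula: SA = 6 * s^2
s^2 = 25
SA = 6 * 25
SA = 150
150 units^2


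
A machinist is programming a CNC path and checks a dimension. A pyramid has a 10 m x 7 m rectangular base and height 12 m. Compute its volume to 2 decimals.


Shape: rectangular pyramid
Base: 10 m x 7 m, Height h = 12 m
Formula: V = (1/3) * base_area * h
base_area = 10 * 7 = 70
base_area * h = 70 * 12 = 840
V = 840 / 3
V = 280
280 m^3


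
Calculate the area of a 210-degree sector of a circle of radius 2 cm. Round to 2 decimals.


Shape: circular sector
Radius r = 2 cm, Angle = 210 degrees
Formula: A = (angle/360) * pi * r^2
r^2 = 4
Fraction of circle = 210/360
A = (210/360) * pi * 4
A = 2.333333 * pi
A = 7.33
7.33 cm^2


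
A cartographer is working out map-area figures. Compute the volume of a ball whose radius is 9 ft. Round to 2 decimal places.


Shape: sphere
Radius r = 9 ft
Formula: V = (4/3) * pi * r^3
r^3 = 729
(4/3) * 729 = 972
V = 972 * pi
V = 3053.63
3053.63 ft^3


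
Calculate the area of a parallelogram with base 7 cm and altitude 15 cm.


Shape: parallelogram
Base b = 7 cm, Height h = 15 cm
Formula: A = b * h
A = 7 * 15
A = 105
105 cm^2


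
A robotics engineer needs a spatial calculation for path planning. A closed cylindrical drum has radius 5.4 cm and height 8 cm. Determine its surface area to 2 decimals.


Shape: closed cylinder
Radius r = 5.4 cm, Height h = 8 cm
Formula: SA = 2*pi*r^2 + 2*pi*r*h = 2*pi*r*(r + h)
r + h = 13.4
2 * r * (r + h) = 2 * 5.4 * 13.4 = 144.72
SA = 144.72 * pi
SA = 454.65
454.65 cm^2


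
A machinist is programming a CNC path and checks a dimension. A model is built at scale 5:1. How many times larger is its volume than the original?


Linear scale factor k = 5
Rule: under a linear scaling by k, volumes scale by k^3.
k^3 = 5 * 5 * 5
k^3 = 25 * 5
k^3 = 125
Volume scales by a factor of 125.
125 (dimensionless)


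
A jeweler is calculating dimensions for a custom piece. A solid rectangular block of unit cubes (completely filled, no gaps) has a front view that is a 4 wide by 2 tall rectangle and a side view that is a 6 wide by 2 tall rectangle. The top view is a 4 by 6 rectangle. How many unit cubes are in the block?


Orthographic views of a solid rectangular block:
Front view 4 x 2 -> length = 4, height = 2
Side view 6 x 2 -> width = 6, height = 2 (consistent)
Top view 4 x 6 -> confirms length = 4, width = 6
The block is 4 x 6 x 2.
Total unit cubes = 4 * 6 * 2 = 48
48 unit cubes


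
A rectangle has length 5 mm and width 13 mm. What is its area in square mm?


Shape: rectangle
Length l = 5 mm, Width w = 13 mm
Formula: A = l * w
A = 5 * 13
A = 65
65 mm^2


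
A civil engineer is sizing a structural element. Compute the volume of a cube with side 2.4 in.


Shape: cube
Side s = 2.4 in
Formula: V = s^3
V = 2.4 * 2.4 * 2.4
V = 5.76 * 2.4
V = 13.824
13.824 in^3


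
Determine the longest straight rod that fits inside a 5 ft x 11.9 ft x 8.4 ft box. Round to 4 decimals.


Shape: rectangular box (space diagonal)
l = 5 ft, w = 11.9 ft, h = 8.4 ft
Visualize: the diagonal of the base, then a right triangle with that diagonal and the height.
Formula: d = sqrt(l^2 + w^2 + h^2)
l^2 + w^2 + h^2 = 25 + 141.61 + 70.56 = 237.17
d = sqrt(237.17)
d = 15.4003
15.4003 ft


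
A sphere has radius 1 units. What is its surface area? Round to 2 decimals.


Shape: sphere
Radius r = 1 units
Formula: SA = 4 * pi * r^2
r^2 = 1
SA = 4 * pi * 1
SA = 4 * pi
SA = 12.57
12.57 units^2


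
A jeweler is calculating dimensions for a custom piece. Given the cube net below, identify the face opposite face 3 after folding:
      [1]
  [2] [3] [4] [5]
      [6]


Net: cross layout. Take square 3 as the base (bottom).
Fold the four squares in the horizontal row up around 3: 2 -> left, 4 -> right, 5 wraps to the top.
Fold 1 and 6 up from 3: 1 -> back, 6 -> front.
Opposite pairs are therefore: (1, 6), (2, 4), (3, 5).
Face 3 is opposite face 5.
face 5


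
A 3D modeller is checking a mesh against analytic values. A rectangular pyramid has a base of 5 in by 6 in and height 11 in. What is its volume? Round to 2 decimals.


Shape: rectangular pyramid
Base: 5 in x 6 in, Height h = 11 in
Formula: V = (1/3) * base_area * h
base_area = 5 * 6 = 30
base_area * h = 30 * 11 = 330
V = 330 / 3
V = 110
110 in^3


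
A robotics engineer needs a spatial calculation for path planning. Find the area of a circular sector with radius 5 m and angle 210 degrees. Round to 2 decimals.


Shape: circular sector
Radius r = 5 m, Angle = 210 degrees
Formula: A = (angle/360) * pi * r^2
r^2 = 25
Fraction of circle = 210/360
A = (210/360) * pi * 25
A = 14.583333 * pi
A = 45.81
45.81 m^2


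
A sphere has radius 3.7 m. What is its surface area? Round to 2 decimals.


Shape: sphere
Radius r = 3.7 m
Formula: SA = 4 * pi * r^2
r^2 = 13.69
SA = 4 * pi * 13.69
SA = 54.76 * pi
SA = 172.03
172.03 m^2


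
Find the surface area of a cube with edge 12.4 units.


Shape: cube
Side s = 12.4 units
A cube has 6 square faces.
Formula: SA = 6 * s^2
s^2 = 153.76
SA = 6 * 153.76
SA = 922.56
922.56 units^2


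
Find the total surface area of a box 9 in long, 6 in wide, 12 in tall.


Shape: rectangular prism
l = 9 in, w = 6 in, h = 12 in
Formula: SA = 2(lw + lh + wh)
lw = 54, lh = 108, wh = 72
lw + lh + wh = 234
SA = 2 * 234
SA = 468
468 in^2


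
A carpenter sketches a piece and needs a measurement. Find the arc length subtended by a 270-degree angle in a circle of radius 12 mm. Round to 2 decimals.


Shape: circular arc
Radius r = 12 mm, Angle = 270 degrees
Formula: L = (angle/360) * 2 * pi * r
2 * pi * r = 24 * pi
L = (270/360) * 24 * pi
L = 18 * pi
L = 56.55
56.55 mm


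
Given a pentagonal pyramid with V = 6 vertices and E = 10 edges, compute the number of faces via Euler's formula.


Polyhedron: pentagonal pyramid
Euler's formula for convex polyhedra: V - E + F = 2
Given: V = 6 vertices and E = 10 edges
Solve for F:
F = 2 + E - V = 2 + 10 - 6 = 6
6 faces


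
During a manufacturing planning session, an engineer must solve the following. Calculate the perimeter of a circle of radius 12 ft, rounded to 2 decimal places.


Shape: circle
Radius r = 12 ft
Formula: C = 2 * pi * r
C = 2 * pi * 12
C = 24 * pi
C = 75.4
75.4 ft


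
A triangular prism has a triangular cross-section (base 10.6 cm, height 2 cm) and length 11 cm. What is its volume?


Shape: triangular prism
Triangle base = 10.6 cm, triangle height = 2 cm, prism length L = 11 cm
Formula: V = (1/2 * b * h_tri) * L
Cross-section area = 0.5 * 10.6 * 2 = 10.6
V = 10.6 * 11
V = 116.6
116.6 cm^3


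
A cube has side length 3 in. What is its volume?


Shape: cube
Side s = 3 in
Formula: V = s^3
V = 3 * 3 * 3
V = 9 * 3
V = 27
27 in^3


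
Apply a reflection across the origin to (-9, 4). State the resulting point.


Transformation: reflection
Original point: (-9, 4)
Rule for reflection through the origin: (x, y) -> (-x, -y)
Apply: (-9, 4) -> (9, -4)
(9, -4)


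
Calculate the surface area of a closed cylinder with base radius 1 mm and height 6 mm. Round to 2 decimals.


Shape: closed cylinder
Radius r = 1 mm, Height h = 6 mm
Formula: SA = 2*pi*r^2 + 2*pi*r*h = 2*pi*r*(r + h)
r + h = 7
2 * r * (r + h) = 2 * 1 * 7 = 14
SA = 14 * pi
SA = 43.98
43.98 mm^2


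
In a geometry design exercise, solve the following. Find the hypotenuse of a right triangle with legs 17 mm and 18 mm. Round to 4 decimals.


Shape: right triangle
Legs a = 17 mm, b = 18 mm
Formula: c = sqrt(a^2 + b^2)
a^2 = 289, b^2 = 324
a^2 + b^2 = 613
c = sqrt(613)
c = 24.7588
24.7588 mm


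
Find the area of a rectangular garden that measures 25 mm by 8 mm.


Shape: rectangle
Length l = 25 mm, Width w = 8 mm
Formula: A = l * w
A = 25 * 8
A = 200
200 mm^2


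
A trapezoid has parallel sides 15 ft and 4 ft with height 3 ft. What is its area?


Shape: trapezoid
Parallel sides a = 15 ft, b = 4 ft; Height h = 3 ft
Formula: A = (a + b) * h / 2
a + b = 15 + 4 = 19
A = 19 * 3 / 2
A = 57 / 2
A = 28.5
28.5 ft^2


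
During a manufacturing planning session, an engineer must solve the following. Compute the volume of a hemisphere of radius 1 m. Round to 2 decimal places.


Shape: hemisphere (half of a sphere)
Radius r = 1 m
Formula: V = (1/2) * (4/3) * pi * r^3 = (2/3) * pi * r^3
r^3 = 1
(2/3) * 1 = 0.666667
V = 0.666667 * pi
V = 2.09
2.09 m^3


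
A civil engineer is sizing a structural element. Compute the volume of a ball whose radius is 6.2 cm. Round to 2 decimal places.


Shape: sphere
Radius r = 6.2 cm
Formula: V = (4/3) * pi * r^3
r^3 = 238.328
(4/3) * 238.328 = 317.770667
V = 317.770667 * pi
V = 998.31
998.31 cm^3


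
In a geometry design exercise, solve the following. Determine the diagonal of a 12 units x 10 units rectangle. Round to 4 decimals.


Shape: rectangle (diagonal via Pythagoras)
Sides: 12 units and 10 units
Formula: d = sqrt(l^2 + w^2)
l^2 = 144, w^2 = 100
l^2 + w^2 = 244
d = sqrt(244)
d = 15.6205
15.6205 units


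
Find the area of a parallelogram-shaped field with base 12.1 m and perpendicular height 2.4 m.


Shape: parallelogram
Base b = 12.1 m, Height h = 2.4 m
Formula: A = b * h
A = 12.1 * 2.4
A = 29.04
29.04 m^2


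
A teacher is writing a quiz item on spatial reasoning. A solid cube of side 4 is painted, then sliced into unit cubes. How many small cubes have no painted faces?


Large cube: 4 x 4 x 4, cut into unit cubes.
n = 4, so n - 2 = 2
Unpainted cubes form the interior (n - 2)^3 block.
(n - 2)^3 = 2^3 = 8
8 unit cubes


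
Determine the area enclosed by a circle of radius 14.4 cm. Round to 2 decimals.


Shape: circle
Radius r = 14.4 cm
Formula: A = pi * r^2
r^2 = 14.4^2 = 207.36
A = pi * 207.36
A = 651.44
651.44 cm^2


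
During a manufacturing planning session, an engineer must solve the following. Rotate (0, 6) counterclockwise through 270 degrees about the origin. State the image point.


Transformation: rotation about the origin
Original point: (0, 6)
Rule for 270 deg counterclockwise: (x, y) -> (y, -x)
Apply: (0, 6) -> (6, 0)
(6, 0)


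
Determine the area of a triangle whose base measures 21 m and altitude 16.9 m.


Shape: triangle
Base b = 21 m, Height h = 16.9 m
Formula: A = (1/2) * b * h
A = 0.5 * 21 * 16.9
A = 0.5 * 354.9
A = 177.45
177.45 m^2


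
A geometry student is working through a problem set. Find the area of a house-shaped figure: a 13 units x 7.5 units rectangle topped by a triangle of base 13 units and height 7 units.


Composite shape: rectangle + triangle
Rectangle area = 13 * 7.5 = 97.5
Triangle area = 0.5 * 13 * 7 = 45.5
Total = 97.5 + 45.5
Total = 143
143 units^2


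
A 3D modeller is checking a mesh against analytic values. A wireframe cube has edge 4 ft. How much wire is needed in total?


Shape: cube
Side s = 4 ft
A cube has 12 edges, all equal.
Formula: total edge length = 12 * s
Total = 12 * 4
Total = 48
48 ft


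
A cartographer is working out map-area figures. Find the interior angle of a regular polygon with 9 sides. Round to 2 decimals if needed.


Shape: regular nonagon (9 sides)
Formula: interior angle = (n - 2) * 180 / n
(n - 2) = 7
(n - 2) * 180 = 1260
angle = 1260 / 9
angle = 140
140 degrees


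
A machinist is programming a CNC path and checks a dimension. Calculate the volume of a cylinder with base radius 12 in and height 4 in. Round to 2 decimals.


Shape: cylinder
Radius r = 12 in, Height h = 4 in
Formula: V = pi * r^2 * h
r^2 = 144
V = pi * 144 * 4
V = 576 * pi
V = 1809.56
1809.56 in^3


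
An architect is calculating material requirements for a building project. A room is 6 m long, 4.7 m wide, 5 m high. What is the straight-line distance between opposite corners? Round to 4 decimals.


Shape: rectangular box (space diagonal)
l = 6 m, w = 4.7 m, h = 5 m
Visualize: the diagonal of the base, then a right triangle with that diagonal and the height.
Formula: d = sqrt(l^2 + w^2 + h^2)
l^2 + w^2 + h^2 = 36 + 22.09 + 25 = 83.09
d = sqrt(83.09)
d = 9.1154
9.1154 m


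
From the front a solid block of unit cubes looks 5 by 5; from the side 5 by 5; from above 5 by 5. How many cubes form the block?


Orthographic views of a solid rectangular block:
Front view 5 x 5 -> length = 5, height = 5
Side view 5 x 5 -> width = 5, height = 5 (consistent)
Top view 5 x 5 -> confirms length = 5, width = 5
The block is 5 x 5 x 5.
Total unit cubes = 5 * 5 * 5 = 125
125 unit cubes


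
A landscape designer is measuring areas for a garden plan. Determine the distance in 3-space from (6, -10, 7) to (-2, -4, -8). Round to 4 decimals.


3D distance between two points
P1 = (6, -10, 7), P2 = (-2, -4, -8)
Formula: d = sqrt((x2-x1)^2 + (y2-y1)^2 + (z2-z1)^2)
dx = -2 - 6 = -8
dy = -4 - -10 = 6
dz = -8 - 7 = -15
dx^2 + dy^2 + dz^2 = 64 + 36 + 225 = 325
d = sqrt(325)
d = 18.0278
18.0278 units


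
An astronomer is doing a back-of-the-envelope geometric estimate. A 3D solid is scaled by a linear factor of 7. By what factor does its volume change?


Linear scale factor k = 7
Rule: under a linear scaling by k, volumes scale by k^3.
k^3 = 7 * 7 * 7
k^3 = 49 * 7
k^3 = 343
Volume scales by a factor of 343.
343 (dimensionless)


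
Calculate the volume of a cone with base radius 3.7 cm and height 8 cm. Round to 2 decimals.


Shape: cone
Radius r = 3.7 cm, Height h = 8 cm
Formula: V = (1/3) * pi * r^2 * h
r^2 = 13.69
pi * r^2 * h = pi * 13.69 * 8 = 109.52 * pi
V = 109.52 * pi / 3
V = 114.69
114.69 cm^3


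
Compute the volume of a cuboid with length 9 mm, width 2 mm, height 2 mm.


Shape: rectangular prism
l = 9 mm, w = 2 mm, h = 2 mm
Formula: V = l * w * h
V = 9 * 2 * 2
V = 18 * 2
V = 36
36 mm^3


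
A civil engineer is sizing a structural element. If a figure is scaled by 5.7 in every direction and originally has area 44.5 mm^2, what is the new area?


Linear scale factor k = 5.7
Original area = 44.5 mm^2
Rule: under a linear scaling by k, areas scale by k^2.
k^2 = 5.7^2 = 32.49
New area = 44.5 * 32.49
New area = 1445.805
1445.805 mm^2


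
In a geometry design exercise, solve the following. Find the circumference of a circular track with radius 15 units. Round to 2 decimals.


Shape: circle
Radius r = 15 units
Formula: C = 2 * pi * r
C = 2 * pi * 15
C = 30 * pi
C = 94.25
94.25 units


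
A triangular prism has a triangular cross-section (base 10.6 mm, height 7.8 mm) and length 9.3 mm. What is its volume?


Shape: triangular prism
Triangle base = 10.6 mm, triangle height = 7.8 mm, prism length L = 9.3 mm
Formula: V = (1/2 * b * h_tri) * L
Cross-section area = 0.5 * 10.6 * 7.8 = 41.34
V = 41.34 * 9.3
V = 384.462
384.462 mm^3


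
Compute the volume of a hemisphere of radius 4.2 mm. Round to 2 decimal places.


Shape: hemisphere (half of a sphere)
Radius r = 4.2 mm
Formula: V = (1/2) * (4/3) * pi * r^3 = (2/3) * pi * r^3
r^3 = 74.088
(2/3) * 74.088 = 49.392
V = 49.392 * pi
V = 155.17
155.17 mm^3


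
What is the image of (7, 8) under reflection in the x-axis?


Transformation: reflection
Original point: (7, 8)
Rule for reflection over the x-axis: (x, y) -> (x, -y)
Apply: (7, 8) -> (7, -8)
(7, -8)


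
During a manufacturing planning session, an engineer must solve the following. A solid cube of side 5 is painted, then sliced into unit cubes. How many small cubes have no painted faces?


Large cube: 5 x 5 x 5, cut into unit cubes.
n = 5, so n - 2 = 3
Unpainted cubes form the interior (n - 2)^3 block.
(n - 2)^3 = 3^3 = 27
27 unit cubes


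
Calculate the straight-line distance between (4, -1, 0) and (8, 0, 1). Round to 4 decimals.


3D distance between two points
P1 = (4, -1, 0), P2 = (8, 0, 1)
Formula: d = sqrt((x2-x1)^2 + (y2-y1)^2 + (z2-z1)^2)
dx = 8 - 4 = 4
dy = 0 - -1 = 1
dz = 1 - 0 = 1
dx^2 + dy^2 + dz^2 = 16 + 1 + 1 = 18
d = sqrt(18)
d = 4.2426
4.2426 units


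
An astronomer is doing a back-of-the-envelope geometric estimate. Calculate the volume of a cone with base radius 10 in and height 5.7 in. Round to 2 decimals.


Shape: cone
Radius r = 10 in, Height h = 5.7 in
Formula: V = (1/3) * pi * r^2 * h
r^2 = 100
pi * r^2 * h = pi * 100 * 5.7 = 570 * pi
V = 570 * pi / 3
V = 596.9
596.9 in^3


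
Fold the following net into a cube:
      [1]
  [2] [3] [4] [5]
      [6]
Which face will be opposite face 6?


Net: cross layout. Take square 3 as the base (bottom).
Fold the four squares in the horizontal row up around 3: 2 -> left, 4 -> right, 5 wraps to the top.
Fold 1 and 6 up from 3: 1 -> back, 6 -> front.
Opposite pairs are therefore: (1, 6), (2, 4), (3, 5).
Face 6 is opposite face 1.
face 1


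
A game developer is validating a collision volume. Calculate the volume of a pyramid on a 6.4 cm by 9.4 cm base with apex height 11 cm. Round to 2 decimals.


Shape: rectangular pyramid
Base: 6.4 cm x 9.4 cm, Height h = 11 cm
Formula: V = (1/3) * base_area * h
base_area = 6.4 * 9.4 = 60.16
base_area * h = 60.16 * 11 = 661.76
V = 661.76 / 3
V = 220.59
220.59 cm^3


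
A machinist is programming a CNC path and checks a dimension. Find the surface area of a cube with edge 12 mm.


Shape: cube
Side s = 12 mm
A cube has 6 square faces.
Formula: SA = 6 * s^2
s^2 = 144
SA = 6 * 144
SA = 864
864 mm^2


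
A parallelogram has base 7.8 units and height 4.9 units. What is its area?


Shape: parallelogram
Base b = 7.8 units, Height h = 4.9 units
Formula: A = b * h
A = 7.8 * 4.9
A = 38.22
38.22 units^2


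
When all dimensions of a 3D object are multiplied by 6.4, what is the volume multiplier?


Linear scale factor k = 6.4
Rule: under a linear scaling by k, volumes scale by k^3.
k^3 = 6.4 * 6.4 * 6.4
k^3 = 40.96 * 6.4
k^3 = 262.144
Volume scales by a factor of 262.144.
262.144 (dimensionless)


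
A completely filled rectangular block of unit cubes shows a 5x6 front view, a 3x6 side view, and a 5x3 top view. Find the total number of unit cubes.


Orthographic views of a solid rectangular block:
Front view 5 x 6 -> length = 5, height = 6
Side view 3 x 6 -> width = 3, height = 6 (consistent)
Top view 5 x 3 -> confirms length = 5, width = 3
The block is 5 x 3 x 6.
Total unit cubes = 5 * 3 * 6 = 90
90 unit cubes


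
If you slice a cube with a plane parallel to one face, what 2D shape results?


Solid: cube
Cutting plane: parallel to one face
Visualize the intersection of the plane with the solid's surface.
The boundary of the cut region is a square.
square


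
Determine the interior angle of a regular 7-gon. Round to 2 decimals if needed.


Shape: regular heptagon (7 sides)
Formula: interior angle = (n - 2) * 180 / n
(n - 2) = 5
(n - 2) * 180 = 900
angle = 900 / 7
angle = 128.57
128.57 degrees


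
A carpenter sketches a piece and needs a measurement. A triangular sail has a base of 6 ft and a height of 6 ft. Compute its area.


Shape: triangle
Base b = 6 ft, Height h = 6 ft
Formula: A = (1/2) * b * h
A = 0.5 * 6 * 6
A = 0.5 * 36
A = 18
18 ft^2


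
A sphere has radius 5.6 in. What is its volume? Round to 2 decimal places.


Shape: sphere
Radius r = 5.6 in
Formula: V = (4/3) * pi * r^3
r^3 = 175.616
(4/3) * 175.616 = 234.154667
V = 234.154667 * pi
V = 735.62
735.62 in^3


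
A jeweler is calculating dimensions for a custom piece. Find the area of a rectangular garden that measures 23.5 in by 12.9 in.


Shape: rectangle
Length l = 23.5 in, Width w = 12.9 in
Formula: A = l * w
A = 23.5 * 12.9
A = 303.15
303.15 in^2


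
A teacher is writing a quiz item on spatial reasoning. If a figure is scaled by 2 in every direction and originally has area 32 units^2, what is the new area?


Linear scale factor k = 2
Original area = 32 units^2
Rule: under a linear scaling by k, areas scale by k^2.
k^2 = 2^2 = 4
New area = 32 * 4
New area = 128
128 units^2


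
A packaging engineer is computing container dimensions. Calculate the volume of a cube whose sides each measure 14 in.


Shape: cube
Side s = 14 in
Formula: V = s^3
V = 14 * 14 * 14
V = 196 * 14
V = 2744
2744 in^3


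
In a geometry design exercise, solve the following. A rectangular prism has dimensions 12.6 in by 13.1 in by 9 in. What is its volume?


Shape: rectangular prism
l = 12.6 in, w = 13.1 in, h = 9 in
Formula: V = l * w * h
V = 12.6 * 13.1 * 9
V = 165.06 * 9
V = 1485.54
1485.54 in^3


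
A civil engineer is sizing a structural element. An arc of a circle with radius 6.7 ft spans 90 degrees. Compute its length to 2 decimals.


Shape: circular arc
Radius r = 6.7 ft, Angle = 90 degrees
Formula: L = (angle/360) * 2 * pi * r
2 * pi * r = 13.4 * pi
L = (90/360) * 13.4 * pi
L = 3.35 * pi
L = 10.52
10.52 ft


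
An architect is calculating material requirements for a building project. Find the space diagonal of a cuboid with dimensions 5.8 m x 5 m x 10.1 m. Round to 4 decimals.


Shape: rectangular box (space diagonal)
l = 5.8 m, w = 5 m, h = 10.1 m
Visualize: the diagonal of the base, then a right triangle with that diagonal and the height.
Formula: d = sqrt(l^2 + w^2 + h^2)
l^2 + w^2 + h^2 = 33.64 + 25 + 102.01 = 160.65
d = sqrt(160.65)
d = 12.6748
12.6748 m


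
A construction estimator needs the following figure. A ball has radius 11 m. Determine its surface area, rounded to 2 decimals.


Shape: sphere
Radius r = 11 m
Formula: SA = 4 * pi * r^2
r^2 = 121
SA = 4 * pi * 121
SA = 484 * pi
SA = 1520.53
1520.53 m^2


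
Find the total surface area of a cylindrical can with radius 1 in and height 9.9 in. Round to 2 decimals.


Shape: closed cylinder
Radius r = 1 in, Height h = 9.9 in
Formula: SA = 2*pi*r^2 + 2*pi*r*h = 2*pi*r*(r + h)
r + h = 10.9
2 * r * (r + h) = 2 * 1 * 10.9 = 21.8
SA = 21.8 * pi
SA = 68.49
68.49 in^2


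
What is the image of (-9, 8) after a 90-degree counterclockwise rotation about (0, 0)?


Transformation: rotation about the origin
Original point: (-9, 8)
Rule for 90 deg counterclockwise: (x, y) -> (-y, x)
Apply: (-9, 8) -> (-8, -9)
(-8, -9)


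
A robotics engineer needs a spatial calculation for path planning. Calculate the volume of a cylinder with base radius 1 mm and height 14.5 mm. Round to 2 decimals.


Shape: cylinder
Radius r = 1 mm, Height h = 14.5 mm
Formula: V = pi * r^2 * h
r^2 = 1
V = pi * 1 * 14.5
V = 14.5 * pi
V = 45.55
45.55 mm^3


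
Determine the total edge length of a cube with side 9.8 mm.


Shape: cube
Side s = 9.8 mm
A cube has 12 edges, all equal.
Formula: total edge length = 12 * s
Total = 12 * 9.8
Total = 117.6
117.6 mm


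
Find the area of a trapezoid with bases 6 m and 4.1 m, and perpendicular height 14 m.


Shape: trapezoid
Parallel sides a = 6 m, b = 4.1 m; Height h = 14 m
Formula: A = (a + b) * h / 2
a + b = 6 + 4.1 = 10.1
A = 10.1 * 14 / 2
A = 141.4 / 2
A = 70.7
70.7 m^2


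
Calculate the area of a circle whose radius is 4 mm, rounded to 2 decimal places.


Shape: circle
Radius r = 4 mm
Formula: A = pi * r^2
r^2 = 4^2 = 16
A = pi * 16
A = 50.27
50.27 mm^2


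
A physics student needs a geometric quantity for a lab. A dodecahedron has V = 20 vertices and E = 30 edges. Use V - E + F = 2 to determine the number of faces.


Polyhedron: dodecahedron
Euler's formula for convex polyhedra: V - E + F = 2
Given: V = 20 vertices and E = 30 edges
Solve for F:
F = 2 + E - V = 2 + 30 - 20 = 12
12 faces


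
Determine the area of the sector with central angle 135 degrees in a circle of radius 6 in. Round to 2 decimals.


Shape: circular sector
Radius r = 6 in, Angle = 135 degrees
Formula: A = (angle/360) * pi * r^2
r^2 = 36
Fraction of circle = 135/360
A = (135/360) * pi * 36
A = 13.5 * pi
A = 42.41
42.41 in^2
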